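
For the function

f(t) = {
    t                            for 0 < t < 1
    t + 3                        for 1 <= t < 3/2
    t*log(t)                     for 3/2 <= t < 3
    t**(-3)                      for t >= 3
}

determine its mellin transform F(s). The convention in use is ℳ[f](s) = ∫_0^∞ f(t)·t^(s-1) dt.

(-162*2**s*s*(s - 3)*(s**2 + 2*s + 1) - 162*2**s*(s - 3)*(s**2 + 2*s + 1) - 81*3**s*s**2*(s - 3)*(s + 1)*log(3) + 81*3**s*s**2*(s - 3)*(s + 1)*log(2) - 81*3**s*s*(s - 3)*(s + 1)*log(3) + 81*3**s*s*(s - 3)*(s + 1)*log(2) + 81*3**s*s*(s - 3)*(s + 1) + 243*3**s*s*(s - 3)*(s**2 + 2*s + 1) + 162*3**s*(s - 3)*(s**2 + 2*s + 1) + 162*6**s*s**2*(s - 3)*(s + 1)*log(3) - 162*6**s*s*(s - 3)*(s + 1) + 162*6**s*s*(s - 3)*(s + 1)*log(3) - 2*6**s*s*(s + 1)*(s**2 + 2*s + 1))/(54*2**s*s*(s - 3)*(s + 1)*(s**2 + 2*s + 1))
  -1 < Re(s) < 3

integrate the 4 segments split at 1, 3/2, 3, then add the results
[0, 1) adds the kernel integral of t
piece [1, 3/2): integrate (t + 3) against the kernel
segment 3/2 to 3 holds t*log(t); add its integral
∫ over [3, ∞) of t**(-3)·t^(s-1) joins the sum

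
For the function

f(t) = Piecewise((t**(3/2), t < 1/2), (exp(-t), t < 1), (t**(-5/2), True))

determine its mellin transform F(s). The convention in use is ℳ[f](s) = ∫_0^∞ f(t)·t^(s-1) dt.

split f at 1/2, 1: ℳ[f](s) collects 3 kernel integrals
segment [0, 1/2) carries t**(3/2); integrate it
for t in [1/2, 1): the term is ∫ exp(-t)·t^(s-1)
the [1, ∞) slice contributes ∫ t**(-5/2)·t^(s-1) dt

(2*2**s*(2*s - 5)*(2*s + 3)*uppergamma(s, 1/2) - 2*2**s*(2*s - 5)*(2*s + 3)*uppergamma(s, 1) - 4*2**s*(2*s + 3) + sqrt(2)*(2*s - 5))/(2*2**s*(2*s - 5)*(2*s + 3))
  -3/2 < Re(s) < 5/2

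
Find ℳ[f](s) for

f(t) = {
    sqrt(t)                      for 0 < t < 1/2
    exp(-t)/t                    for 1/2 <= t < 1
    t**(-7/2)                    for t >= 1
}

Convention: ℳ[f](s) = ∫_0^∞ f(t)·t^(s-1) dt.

(2**s*(2*s - 7)*(2*s + 1)*uppergamma(s - 1, 1/2) - 2**s*(2*s - 7)*(2*s + 1)*uppergamma(s - 1, 1) - 2*2**s*(2*s + 1) + sqrt(2)*(2*s - 7))/(2**s*(2*s - 7)*(2*s + 1))
  -1/2 < Re(s) < 7/2

undo the shared t-power: t**(3/2) on [0, 1/2); exp(-t) on [1/2, 1); t**(-5/2) on [1, ∞)
f breaks at 1/2, 1 into 3 integrals to sum
on [0, 1/2) integrate f = sqrt(t) against the kernel
[1/2, 1) adds the kernel integral of exp(-t)/t
∫ over [1, ∞) of t**(-7/2)·t^(s-1) joins the sum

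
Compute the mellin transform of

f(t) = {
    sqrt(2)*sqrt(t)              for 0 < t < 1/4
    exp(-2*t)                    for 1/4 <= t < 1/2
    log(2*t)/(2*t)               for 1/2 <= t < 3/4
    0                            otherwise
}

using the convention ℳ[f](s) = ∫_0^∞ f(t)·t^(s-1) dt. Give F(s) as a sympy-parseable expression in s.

(2**s*(2*s + 1)*(s**2 - 2*s + 1)*uppergamma(s, 1/2) - 2**s*(2*s + 1)*(s**2 - 2*s + 1)*uppergamma(s, 1) + 2**s*(2*s + 1) + 3**s*s*(2*s + 1)*(-2*log(2) + 2*log(3))/3 - 2*3**s*(2*s + 1)/3 + 3**s*(2*s + 1)*(-2*log(3) + 2*log(2))/3 + sqrt(2)*(s**2 - 2*s + 1))/(4**s*(2*s + 1)*(s**2 - 2*s + 1))
  Re(s) > -1/2

the common scale on t comes off first: sqrt(t) on [0, 1/2); exp(-t) on [1/2, 1); log(t)/t on [1, 3/2)
cuts at 1/4, 1/2: linearity sums the 3 kernel integrals
segment 0 to 1/4 holds sqrt(2)*sqrt(t); add its integral
over [1/4, 1/2), the kernel integral of exp(-2*t) enters the sum
on [1/2, 3/4) integrate f = log(2*t)/(2*t) against the kernel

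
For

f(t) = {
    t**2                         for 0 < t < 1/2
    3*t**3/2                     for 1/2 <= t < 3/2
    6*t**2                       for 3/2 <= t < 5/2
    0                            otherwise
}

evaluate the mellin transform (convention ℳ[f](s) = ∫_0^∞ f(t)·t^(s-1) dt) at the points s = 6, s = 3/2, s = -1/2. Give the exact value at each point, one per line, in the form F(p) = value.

split f at 1/2, 3/2: ℳ[f](s) collects 3 kernel integrals
on [0, 1/2): add ∫ t**2·t^(s-1) dt
[1/2, 3/2) adds the kernel integral of 3*t**3/2
the [3/2, 5/2) slice contributes ∫ 6*t**2·t^(s-1) dt

F(6) = 6952519/6144
F(3/2) = -459*sqrt(6)/224 + 5*sqrt(2)/672 + 375*sqrt(10)/28
F(-1/2) = -93*sqrt(6)/40 + 11*sqrt(2)/120 + 5*sqrt(10)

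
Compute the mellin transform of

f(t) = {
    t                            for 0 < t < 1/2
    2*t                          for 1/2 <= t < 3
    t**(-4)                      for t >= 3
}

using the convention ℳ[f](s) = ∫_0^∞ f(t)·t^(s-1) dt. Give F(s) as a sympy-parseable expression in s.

(970*6**s*s - 3890*6**s - 81*s + 324)/(162*2**s*(s**2 - 3*s - 4))
  -1 < Re(s) < 4

the 3 pieces separated at 1/2, 3 each add one integral
on [0, 1/2) integrate f = t against the kernel
segment 1/2 to 3 holds 2*t; add its integral
[3, ∞) adds the kernel integral of t**(-4)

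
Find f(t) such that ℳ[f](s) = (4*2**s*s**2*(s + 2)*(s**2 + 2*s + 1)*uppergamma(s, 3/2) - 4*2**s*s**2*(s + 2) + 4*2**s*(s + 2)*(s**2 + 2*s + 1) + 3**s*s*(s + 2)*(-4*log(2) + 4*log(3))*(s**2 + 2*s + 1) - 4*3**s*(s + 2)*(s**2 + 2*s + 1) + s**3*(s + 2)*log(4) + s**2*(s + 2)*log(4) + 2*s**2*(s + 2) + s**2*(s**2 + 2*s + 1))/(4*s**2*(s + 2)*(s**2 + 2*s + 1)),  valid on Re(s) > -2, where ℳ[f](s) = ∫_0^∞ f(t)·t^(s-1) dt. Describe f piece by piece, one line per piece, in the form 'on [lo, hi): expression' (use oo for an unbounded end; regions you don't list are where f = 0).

back out the common scale on t: t**2 on [0, 1/2); t*log(t) on [1/2, 1); log(t) on [1, 3/2); …
the 4 pieces separated at 1, 2, 3 each add one integral
on [0, 1): add ∫ t**2/4·t^(s-1) dt
∫ t*log(t/2)/2·t^(s-1) over [1, 2)
∫ over [2, 3) of log(t/2)·t^(s-1) joins the sum
for t in [3, ∞): the term is ∫ exp(-t/2)·t^(s-1)

on [0, 1): t**2/4
on [1, 2): t*log(t/2)/2
on [2, 3): log(t/2)
on [3, oo): exp(-t/2)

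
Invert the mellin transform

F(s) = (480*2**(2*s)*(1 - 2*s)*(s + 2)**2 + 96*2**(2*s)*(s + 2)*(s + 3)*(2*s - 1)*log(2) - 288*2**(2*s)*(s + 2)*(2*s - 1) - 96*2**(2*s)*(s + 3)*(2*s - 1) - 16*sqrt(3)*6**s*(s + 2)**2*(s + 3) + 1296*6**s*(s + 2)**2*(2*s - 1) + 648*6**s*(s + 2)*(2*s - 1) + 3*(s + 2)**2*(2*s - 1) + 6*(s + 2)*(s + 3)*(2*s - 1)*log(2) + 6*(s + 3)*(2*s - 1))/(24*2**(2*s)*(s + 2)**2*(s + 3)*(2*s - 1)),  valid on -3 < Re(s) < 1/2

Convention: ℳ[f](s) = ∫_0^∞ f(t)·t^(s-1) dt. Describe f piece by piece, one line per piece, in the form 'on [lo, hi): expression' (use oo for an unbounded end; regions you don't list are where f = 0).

on [0, 1/4): 8*t**3
on [1/4, 1): 4*t**2*log(2*t)
on [1, 3/2): 4*t**2*(2*t + 3)
on [3/2, oo): sqrt(2)/(2*sqrt(t))

the common scale on t comes off first: t**3 on [0, 1/2); t**2*log(t) on [1/2, 2); t**2*(t + 3) on [2, 3); …
remove the shared t-power first: t on [0, 1/2); log(t) on [1/2, 2); t + 3 on [2, 3); …
decompose at 1/4, 1, 3/2; ℳ[f](s) sums the 4 pieces' integrals
∫ over [0, 1/4) of 8*t**3·t^(s-1) joins the sum
for t in [1/4, 1): the term is ∫ 4*t**2*log(2*t)·t^(s-1)
over [1, 3/2), the kernel integral of 4*t**2*(2*t + 3) enters the sum
on [3/2, ∞): add ∫ sqrt(2)/(2*sqrt(t))·t^(s-1) dt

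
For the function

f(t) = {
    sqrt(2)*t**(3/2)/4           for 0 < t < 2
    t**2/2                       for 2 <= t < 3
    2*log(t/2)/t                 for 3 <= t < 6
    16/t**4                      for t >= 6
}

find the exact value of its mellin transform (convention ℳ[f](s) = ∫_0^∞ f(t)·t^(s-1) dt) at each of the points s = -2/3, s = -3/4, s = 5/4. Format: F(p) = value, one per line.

peel off the common scale on t: t**(3/2) on [0, 1); 2*t**2 on [1, 3/2); log(t)/t on [3/2, 3); …
f breaks at 2, 3, 6 into 4 integrals to sum
∫ over [0, 2) of sqrt(2)*t**(3/2)/4·t^(s-1) joins the sum
piece [2, 3): integrate t**2/2 against the kernel
[3, 6) adds the kernel integral of 2*log(t/2)/t
between 6 and ∞ the integrand is 16/t**4·t^(s-1)

F(-2/3) = -3*2**(1/3)/20 - 2*3**(1/3)*log(2)/15 - 6**(1/3)*log(3)/30 - 1109*6**(1/3)/56700 + 2*3**(1/3)*log(3)/15 + 241*3**(1/3)/200
F(-3/4) = -2*2**(1/4)/15 - 8*3**(1/4)*log(2)/63 - 2*6**(1/4)*log(3)/63 - 4006*6**(1/4)/226233 + 8*3**(1/4)*log(3)/63 + 2806*3**(1/4)/2205
F(5/4) = -9496*6**(1/4)/297 - 72*2**(1/4)/143 + log(2**(8*3**(1/4))*3**(-8*3**(1/4) + 8*6**(1/4))) + 470*3**(1/4)/13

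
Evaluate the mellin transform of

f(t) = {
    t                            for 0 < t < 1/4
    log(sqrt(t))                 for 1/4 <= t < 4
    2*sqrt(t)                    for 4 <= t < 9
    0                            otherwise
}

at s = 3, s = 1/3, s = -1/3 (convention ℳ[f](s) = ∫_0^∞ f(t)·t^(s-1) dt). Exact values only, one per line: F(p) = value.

F(3) = 4097*log(2)/192 + 8408191/7168
F(1/3) = 3*2**(1/3)*(-496*2**(1/3) + 125 + log(2**(80 + 160*2**(1/3))) + 192*6**(2/3))/160
F(-1/3) = 3*2**(2/3)*(-19*2**(2/3) - log(2**(2*2**(2/3) + 8)) + 13 + 16*6**(1/3))/8

reversing the power substitution: t**2 on [0, 1/2); log(t) on [1/2, 2); 2*t on [2, 3)
f breaks at 1/4, 4 into 3 integrals to sum
∫ t·t^(s-1) over [0, 1/4)
segment 1/4 to 4 holds log(sqrt(t)); add its integral
over [4, 9), the kernel integral of 2*sqrt(t) enters the sum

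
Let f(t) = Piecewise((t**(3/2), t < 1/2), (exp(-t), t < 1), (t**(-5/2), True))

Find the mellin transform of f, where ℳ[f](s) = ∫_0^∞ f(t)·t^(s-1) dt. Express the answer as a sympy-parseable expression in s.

treat the 3 regions marked off by 1/2, 1 separately and sum
for t in [0, 1/2): the term is ∫ t**(3/2)·t^(s-1)
segment 1/2 to 1 holds exp(-t); add its integral
[1, ∞) adds the kernel integral of t**(-5/2)

(2*2**s*(2*s - 5)*(2*s + 3)*uppergamma(s, 1/2) - 2*2**s*(2*s - 5)*(2*s + 3)*uppergamma(s, 1) - 4*2**s*(2*s + 3) + sqrt(2)*(2*s - 5))/(2*2**s*(2*s - 5)*(2*s + 3))
  -3/2 < Re(s) < 5/2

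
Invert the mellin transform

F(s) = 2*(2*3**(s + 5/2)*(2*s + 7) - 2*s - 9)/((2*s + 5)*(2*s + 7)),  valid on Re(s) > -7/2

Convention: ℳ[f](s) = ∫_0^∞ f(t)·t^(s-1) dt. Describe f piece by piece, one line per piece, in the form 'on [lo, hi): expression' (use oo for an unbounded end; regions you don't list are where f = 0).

peel off the shared t-power: t**(3/2) on [0, 1); 2*sqrt(t) on [1, 3)
breakpoints 1: one integral from each of the 2 segments
on [0, 1): add ∫ t**(7/2)·t^(s-1) dt
for t in [1, 3): the term is ∫ 2*t**(5/2)·t^(s-1)

on [0, 1): t**(7/2)
on [1, 3): 2*t**(5/2)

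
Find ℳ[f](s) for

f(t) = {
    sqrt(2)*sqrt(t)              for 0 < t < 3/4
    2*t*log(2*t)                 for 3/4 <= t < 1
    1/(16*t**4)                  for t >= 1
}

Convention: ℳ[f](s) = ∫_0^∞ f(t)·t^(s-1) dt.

(-32*2**(2*s)*(s - 4)*(2*s + 1) + 3**s*s*(s - 4)*(2*s + 1)*(-24*log(3) + 24*log(2)) + 3**s*(s - 4)*(2*s + 1)*(-24*log(3) + 24*log(2)) + 24*3**s*(s - 4)*(2*s + 1) + 16*3**s*sqrt(6)*(s - 4)*(s**2 + 2*s + 1) + 32*4**s*s*(s - 4)*(2*s + 1)*log(2) + 32*4**s*(s - 4)*(2*s + 1)*log(2) - 4**s*(2*s + 1)*(s**2 + 2*s + 1))/(16*2**(2*s)*(s - 4)*(2*s + 1)*(s**2 + 2*s + 1))
  -1/2 < Re(s) < 4

peel off the common scale on t: sqrt(t) on [0, 3/2); t*log(t) on [3/2, 2); t**(-4) on [2, ∞)
slice at 3/4, 1, transform all 3 pieces, and sum them
between 0 and 3/4 the integrand is sqrt(2)*sqrt(t)·t^(s-1)
on [3/4, 1): add ∫ 2*t*log(2*t)·t^(s-1) dt
on [1, ∞) integrate f = 1/(16*t**4) against the kernel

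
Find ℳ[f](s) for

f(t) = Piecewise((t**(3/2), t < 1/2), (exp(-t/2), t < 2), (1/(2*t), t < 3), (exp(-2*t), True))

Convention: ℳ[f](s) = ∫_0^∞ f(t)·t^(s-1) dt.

(12*24**s*(s - 1)*(2*s + 3)*uppergamma(s, 1/4) - 12*24**s*(s - 1)*(2*s + 3)*uppergamma(s, 1) - 3*24**s*(2*s + 3) + 2*36**s*(2*s + 3) + 12*6**s*(s - 1)*(2*s + 3)*uppergamma(s, 6) + 6*sqrt(2)*6**s*(s - 1))/(12*12**s*(s - 1)*(2*s + 3))
  Re(s) > -3/2

integrate the 4 segments split at 1/2, 2, 3, then add the results
segment [0, 1/2) carries t**(3/2); integrate it
on [1/2, 2) integrate f = exp(-t/2) against the kernel
∫ 1/(2*t)·t^(s-1) over [2, 3)
segment [3, ∞) carries exp(-2*t); integrate it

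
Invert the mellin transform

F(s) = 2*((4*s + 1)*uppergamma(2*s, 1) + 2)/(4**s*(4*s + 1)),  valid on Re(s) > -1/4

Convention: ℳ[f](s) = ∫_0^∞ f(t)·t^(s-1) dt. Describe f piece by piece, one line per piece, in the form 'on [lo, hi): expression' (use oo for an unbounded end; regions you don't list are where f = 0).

on [0, 1/4): sqrt(2)*t**(1/4)
on [1/4, oo): exp(-2*sqrt(t))

remove the power substitution first: sqrt(2)*sqrt(t) on [0, 1/2); exp(-2*t) on [1/2, ∞)
reversing the common scale on t: sqrt(t) on [0, 1); exp(-t) on [1, ∞)
integrate the 2 segments split at 1/4, then add the results
piece [0, 1/4): integrate sqrt(2)*t**(1/4) against the kernel
the [1/4, ∞) slice contributes ∫ exp(-2*sqrt(t))·t^(s-1) dt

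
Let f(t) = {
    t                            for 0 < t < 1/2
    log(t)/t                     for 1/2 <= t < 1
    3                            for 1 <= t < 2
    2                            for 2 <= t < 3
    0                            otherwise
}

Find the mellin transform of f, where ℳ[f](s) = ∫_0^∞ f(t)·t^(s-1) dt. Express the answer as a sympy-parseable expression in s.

integrate the 4 segments split at 1/2, 1, 2, then add the results
segment 0 to 1/2 holds t; add its integral
∫ log(t)/t·t^(s-1) over [1/2, 1)
∫ over [1, 2) of 3·t^(s-1) joins the sum
on [2, 3): add ∫ 2·t^(s-1) dt

(2*2**(2*s)*(s + 1)*(s**2 - 2*s + 1) - 2*2**s*s*(s + 1) - 6*2**s*(s + 1)*(s**2 - 2*s + 1) + 4*6**s*(s + 1)*(s**2 - 2*s + 1) + 4*s**2*(s + 1)*log(2) - 4*s*(s + 1)*log(2) + 4*s*(s + 1) + s*(s**2 - 2*s + 1))/(2*2**s*s*(s + 1)*(s**2 - 2*s + 1))
  Re(s) > -1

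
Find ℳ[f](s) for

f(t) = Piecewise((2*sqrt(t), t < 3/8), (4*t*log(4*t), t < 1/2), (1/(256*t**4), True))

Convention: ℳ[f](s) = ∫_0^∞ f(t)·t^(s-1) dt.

strip the common scale on t: sqrt(2)*sqrt(t) on [0, 3/4); 2*t*log(2*t) on [3/4, 1); 1/(16*t**4) on [1, ∞)
undo the common scale on t: sqrt(t) on [0, 3/2); t*log(t) on [3/2, 2); t**(-4) on [2, ∞)
slice at 3/8, 1/2, transform all 3 pieces, and sum them
for t in [0, 3/8): the term is ∫ 2*sqrt(t)·t^(s-1)
on [3/8, 1/2): add ∫ 4*t*log(4*t)·t^(s-1) dt
[1/2, ∞) adds the kernel integral of 1/(256*t**4)

(-32*2**(2*s)*(s - 4)*(2*s + 1) + 3**s*s*(s - 4)*(2*s + 1)*(-24*log(3) + 24*log(2)) + 3**s*(s - 4)*(2*s + 1)*(-24*log(3) + 24*log(2)) + 24*3**s*(s - 4)*(2*s + 1) + 16*3**s*sqrt(6)*(s - 4)*(s**2 + 2*s + 1) + 32*4**s*s*(s - 4)*(2*s + 1)*log(2) + 32*4**s*(s - 4)*(2*s + 1)*log(2) - 4**s*(2*s + 1)*(s**2 + 2*s + 1))/(16*2**(3*s)*(s - 4)*(2*s + 1)*(s**2 + 2*s + 1))
  -1/2 < Re(s) < 4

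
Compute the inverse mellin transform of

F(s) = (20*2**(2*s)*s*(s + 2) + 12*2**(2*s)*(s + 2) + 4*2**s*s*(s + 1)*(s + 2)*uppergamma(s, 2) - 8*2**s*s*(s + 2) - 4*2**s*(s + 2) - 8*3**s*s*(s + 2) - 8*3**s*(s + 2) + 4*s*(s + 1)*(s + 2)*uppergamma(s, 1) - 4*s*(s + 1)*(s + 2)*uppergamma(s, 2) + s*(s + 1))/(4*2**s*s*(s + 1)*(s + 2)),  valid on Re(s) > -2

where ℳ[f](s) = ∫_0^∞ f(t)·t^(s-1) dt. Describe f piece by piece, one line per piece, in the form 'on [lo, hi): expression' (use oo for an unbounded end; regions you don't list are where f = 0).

cuts at 1/2, 1, 3/2, 2: linearity sums the 5 kernel integrals
for t in [0, 1/2): the term is ∫ t**2·t^(s-1)
[1/2, 1) adds the kernel integral of exp(-2*t)
on [1, 3/2): add ∫ (t + 1)·t^(s-1) dt
the [3/2, 2) slice contributes ∫ (t + 3)·t^(s-1) dt
on [2, ∞): add ∫ exp(-t)·t^(s-1) dt

on [0, 1/2): t**2
on [1/2, 1): exp(-2*t)
on [1, 3/2): t + 1
on [3/2, 2): t + 3
on [2, oo): exp(-t)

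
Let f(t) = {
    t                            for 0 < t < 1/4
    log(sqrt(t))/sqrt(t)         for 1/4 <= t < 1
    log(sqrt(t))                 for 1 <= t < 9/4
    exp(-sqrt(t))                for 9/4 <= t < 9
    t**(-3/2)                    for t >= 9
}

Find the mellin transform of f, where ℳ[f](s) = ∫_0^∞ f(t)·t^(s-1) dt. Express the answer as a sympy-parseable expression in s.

(432*2**(2*s)*s**2*(2*s - 3)*(2*s + 2)*(4*s**2 - 4*s + 1)*uppergamma(2*s, 3/2) - 432*2**(2*s)*s**2*(2*s - 3)*(2*s + 2)*(4*s**2 - 4*s + 1)*uppergamma(2*s, 3) - 432*2**(2*s)*s**2*(2*s - 3)*(2*s + 2) + 108*2**(2*s)*(2*s - 3)*(2*s + 2)*(4*s**2 - 4*s + 1) - 216*3**(2*s)*s*(2*s - 3)*(2*s + 2)*(4*s**2 - 4*s + 1)*log(2) + 216*3**(2*s)*s*(2*s - 3)*(2*s + 2)*(4*s**2 - 4*s + 1)*log(3) - 108*3**(2*s)*(2*s - 3)*(2*s + 2)*(4*s**2 - 4*s + 1) - 16*6**(2*s)*s**2*(2*s + 2)*(4*s**2 - 4*s + 1) + 1728*s**3*(2*s - 3)*(2*s + 2)*log(2) - 864*s**2*(2*s - 3)*(2*s + 2)*log(2) + 864*s**2*(2*s - 3)*(2*s + 2) + 108*s**2*(2*s - 3)*(4*s**2 - 4*s + 1))/(216*2**(2*s)*s**2*(2*s - 3)*(2*s + 2)*(4*s**2 - 4*s + 1))
  -1 < Re(s) < 3/2

peel off the power substitution: t**2 on [0, 1/2); log(t)/t on [1/2, 1); log(t) on [1, 3/2); …
the 5 pieces separated at 1/4, 1, 9/4, 9 each add one integral
the [0, 1/4) slice contributes ∫ t·t^(s-1) dt
on [1/4, 1) integrate f = log(sqrt(t))/sqrt(t) against the kernel
the [1, 9/4) slice contributes ∫ log(sqrt(t))·t^(s-1) dt
∫ exp(-sqrt(t))·t^(s-1) over [9/4, 9)
[9, ∞) adds the kernel integral of t**(-3/2)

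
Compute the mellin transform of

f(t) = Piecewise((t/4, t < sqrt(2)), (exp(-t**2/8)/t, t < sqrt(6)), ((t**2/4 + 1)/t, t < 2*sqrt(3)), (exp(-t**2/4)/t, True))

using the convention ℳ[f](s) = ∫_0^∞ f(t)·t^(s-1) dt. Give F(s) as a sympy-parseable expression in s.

reversing the shared t-power: t**2/4 on [0, sqrt(2)); exp(-t**2/8) on [sqrt(2), sqrt(6)); t**2/4 + 1 on [sqrt(6), 2*sqrt(3)); …
strip the common scale on t: t**2 on [0, sqrt(2)/2); exp(-t**2/2) on [sqrt(2)/2, sqrt(6)/2); t**2 + 1 on [sqrt(6)/2, sqrt(3)); …
peel off the power substitution: t on [0, 1/2); exp(-t/2) on [1/2, 3/2); t + 1 on [3/2, 3); …
integrate the 4 segments split at sqrt(2), sqrt(6), 2*sqrt(3), then add the results
piece [0, sqrt(2)): integrate t/4 against the kernel
the [sqrt(2), sqrt(6)) slice contributes ∫ exp(-t**2/8)/t·t^(s-1) dt
∫ (t**2/4 + 1)/t·t^(s-1) over [sqrt(6), 2*sqrt(3))
over [2*sqrt(3), ∞), the kernel integral of exp(-t**2/4)/t enters the sum

2**(s/2 - 5/2)*(2**s*(s - 1)*(s + 1)*uppergamma(s/2 - 1/2, 1/4) - 2**s*(s - 1)*(s + 1)*uppergamma(s/2 - 1/2, 3/4) + 2**(s/2 + 1/2)*(s - 1)*(s + 1)*uppergamma(s/2 - 1/2, 3) + 3**(s/2 + 1/2)*(10 - 10*s)/3 - 8*3**(s/2 + 1/2)/3 + 6**(s/2 + 1/2)*(8*s - 8)/3 + 4*6**(s/2 + 1/2)/3 + 2*s - 2)/((s - 1)*(s + 1))
  Re(s) > -1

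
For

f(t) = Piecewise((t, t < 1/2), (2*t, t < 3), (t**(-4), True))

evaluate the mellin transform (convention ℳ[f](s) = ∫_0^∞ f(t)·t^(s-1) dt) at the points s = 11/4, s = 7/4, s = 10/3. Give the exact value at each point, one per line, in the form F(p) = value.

along the cuts 1/2, 3, ℳ[f](s) splits into 3 integrals
over [0, 1/2), the kernel integral of t enters the sum
for t in [1/2, 3): the term is ∫ 2*t·t^(s-1)
over [3, ∞), the kernel integral of t**(-4) enters the sum

F(11/4) = 2**(1/4)*(-3 + 1304*6**(3/4))/180
F(7/4) = 2**(1/4)*(-243 + 17540*6**(3/4))/5346
F(10/3) = 2**(2/3)*(-3 + 7880*6**(1/3))/416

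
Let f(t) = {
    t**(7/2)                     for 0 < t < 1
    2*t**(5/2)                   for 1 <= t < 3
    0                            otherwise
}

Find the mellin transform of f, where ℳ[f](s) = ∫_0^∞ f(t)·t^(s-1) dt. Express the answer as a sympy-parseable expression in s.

the shared t-power comes off first: t**(3/2) on [0, 1); 2*sqrt(t) on [1, 3)
breakpoints 1: one integral from each of the 2 segments
∫ t**(7/2)·t^(s-1) over [0, 1)
between 1 and 3 the integrand is 2*t**(5/2)·t^(s-1)

2*(2*3**(s + 5/2)*(2*s + 7) - 2*s - 9)/((2*s + 5)*(2*s + 7))
  Re(s) > -7/2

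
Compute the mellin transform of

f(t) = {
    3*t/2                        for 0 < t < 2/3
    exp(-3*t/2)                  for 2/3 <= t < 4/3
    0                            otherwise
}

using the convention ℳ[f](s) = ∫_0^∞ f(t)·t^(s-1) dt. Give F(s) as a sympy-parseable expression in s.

(2/3)**s*((s + 1)*uppergamma(s, 1) - (s + 1)*uppergamma(s, 2) + 1)/(s + 1)
  Re(s) > -1

remove the common scale on t first: t on [0, 1); exp(-t) on [1, 2)
integrate the 2 segments split at 2/3, then add the results
the [0, 2/3) slice contributes ∫ 3*t/2·t^(s-1) dt
between 2/3 and 4/3 the integrand is exp(-3*t/2)·t^(s-1)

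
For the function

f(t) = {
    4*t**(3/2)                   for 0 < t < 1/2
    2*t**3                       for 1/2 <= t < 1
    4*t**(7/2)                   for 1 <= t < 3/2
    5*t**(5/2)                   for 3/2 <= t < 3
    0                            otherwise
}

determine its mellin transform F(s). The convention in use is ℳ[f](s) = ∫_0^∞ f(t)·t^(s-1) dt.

2*(-2**(-s - 3)*(2*s + 3)*(2*s + 5)*(2*s + 7) + 4*2**(-s - 3/2)*(s + 3)*(2*s + 5)*(2*s + 7) + 5*3**(s + 5/2)*(s + 3)*(2*s + 3)*(2*s + 7) - 5*(3/2)**(s + 5/2)*(s + 3)*(2*s + 3)*(2*s + 7) + 4*(3/2)**(s + 7/2)*(s + 3)*(2*s + 3)*(2*s + 5) - 4*(s + 3)*(2*s + 3)*(2*s + 5) + (2*s + 3)*(2*s + 5)*(2*s + 7))/((s + 3)*(2*s + 3)*(2*s + 5)*(2*s + 7))
  Re(s) > -3/2

split f at 1/2, 1, 3/2: ℳ[f](s) collects 4 kernel integrals
on [0, 1/2) integrate f = 4*t**(3/2) against the kernel
[1/2, 1) adds the kernel integral of 2*t**3
segment 1 to 3/2 holds 4*t**(7/2); add its integral
between 3/2 and 3 the integrand is 5*t**(5/2)·t^(s-1)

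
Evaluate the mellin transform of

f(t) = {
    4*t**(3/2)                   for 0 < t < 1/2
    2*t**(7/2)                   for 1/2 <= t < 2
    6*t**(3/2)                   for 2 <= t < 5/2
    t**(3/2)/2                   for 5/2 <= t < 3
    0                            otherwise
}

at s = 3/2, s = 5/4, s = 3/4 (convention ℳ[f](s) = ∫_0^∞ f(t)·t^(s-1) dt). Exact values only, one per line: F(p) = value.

F(3/2) = 301/10
F(5/4) = -416*2**(3/4)/209 + 141*2**(1/4)/836 + 18*3**(3/4)/11 + 25*2**(1/4)*5**(3/4)/4
F(3/4) = -160*2**(1/4)/51 + 127*2**(3/4)/612 + 2*3**(1/4) + 275*2**(3/4)*5**(1/4)/36

along the cuts 1/2, 2, 5/2, ℳ[f](s) splits into 4 integrals
segment [0, 1/2) carries 4*t**(3/2); integrate it
between 1/2 and 2 the integrand is 2*t**(7/2)·t^(s-1)
segment 2 to 5/2 holds 6*t**(3/2); add its integral
[5/2, 3) adds the kernel integral of t**(3/2)/2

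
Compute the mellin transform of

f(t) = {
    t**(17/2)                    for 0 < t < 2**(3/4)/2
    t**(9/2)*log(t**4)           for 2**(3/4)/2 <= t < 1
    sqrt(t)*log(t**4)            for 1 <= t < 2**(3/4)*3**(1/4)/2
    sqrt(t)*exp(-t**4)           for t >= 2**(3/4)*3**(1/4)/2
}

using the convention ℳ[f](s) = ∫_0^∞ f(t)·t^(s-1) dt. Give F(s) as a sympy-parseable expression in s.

remove the shared t-power first: t**8 on [0, 2**(3/4)/2); t**4*log(t**4) on [2**(3/4)/2, 1); log(t**4) on [1, 2**(3/4)*3**(1/4)/2); …
invert the power substitution to get t**4 on [0, sqrt(2)/2); t**2*log(t**2) on [sqrt(2)/2, 1); log(t**2) on [1, sqrt(6)/2); …
strip the power substitution: t**2 on [0, 1/2); t*log(t) on [1/2, 1); log(t) on [1, 3/2); …
decompose at 2**(3/4)/2, 1, 2**(3/4)*3**(1/4)/2; ℳ[f](s) sums the 4 pieces' integrals
over [0, 2**(3/4)/2), the kernel integral of t**(17/2) enters the sum
on [2**(3/4)/2, 1) integrate f = t**(9/2)*log(t**4) against the kernel
∫ over [1, 2**(3/4)*3**(1/4)/2) of sqrt(t)*log(t**4)·t^(s-1) joins the sum
over [2**(3/4)*3**(1/4)/2, ∞), the kernel integral of sqrt(t)*exp(-t**4) enters the sum

2**(-s/4 - 17/8)*(2**(s/4 + 1/8)*(2*s + 1)**2*(2*s + 17)*(32*s + (2*s + 1)**2 + 80)*uppergamma(s/4 + 1/8, 3/2) + 2**(s/4 + 49/8)*(-2*s - 17)*(2*s + 1)**2 + 2**(s/4 + 49/8)*(2*s + 17)*(32*s + (2*s + 1)**2 + 80) + 3**(s/4 + 1/8)*(2*s + 1)*(2*s + 17)*(-8*log(2) + 8*log(3))*(32*s + (2*s + 1)**2 + 80) - 64*3**(s/4 + 1/8)*(2*s + 17)*(32*s + (2*s + 1)**2 + 80) + 4*(2*s + 1)**3*(2*s + 17)*log(2) + 32*(2*s + 1)**2*(2*s + 17)*log(2) + (2*s + 1)**2*(64*s + 544) + (2*s + 1)**2*(64*s + 2*(2*s + 1)**2 + 160))/((2*s + 1)**2*(2*s + 17)*(32*s + (2*s + 1)**2 + 80))
  Re(s) > -17/2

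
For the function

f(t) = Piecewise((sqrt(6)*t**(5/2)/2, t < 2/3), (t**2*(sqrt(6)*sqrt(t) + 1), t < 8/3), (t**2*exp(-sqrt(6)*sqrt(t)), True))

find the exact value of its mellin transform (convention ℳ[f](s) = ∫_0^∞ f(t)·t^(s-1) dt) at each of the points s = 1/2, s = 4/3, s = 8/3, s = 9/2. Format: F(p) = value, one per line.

F(1/2) = 2*sqrt(6)*(1545 + 1642*exp(4))*exp(-4)/405
F(4/3) = 3**(2/3)*(-4128*2**(1/3) + 115*2**(2/3)*uppergamma(20/3, 4) + 1265664)/74520
F(8/3) = 3**(1/3)*(-22656*2**(2/3) + 217*2**(1/3)*uppergamma(28/3, 4) + 56229888)/843696
F(9/2) = 16*sqrt(6)*(308940*exp(4) + 331924567)*exp(-4)/28431

remove the shared t-power first: sqrt(6)*sqrt(t)/2 on [0, 2/3); sqrt(6)*sqrt(t) + 1 on [2/3, 8/3); exp(-sqrt(6)*sqrt(t)) on [8/3, ∞)
the common scale on t comes off first: sqrt(t) on [0, 1); 2*sqrt(t) + 1 on [1, 4); exp(-2*sqrt(t)) on [4, ∞)
invert the power substitution to get t on [0, 1); 2*t + 1 on [1, 2); exp(-2*t) on [2, ∞)
split f at 2/3, 8/3: ℳ[f](s) collects 3 kernel integrals
over [0, 2/3), the kernel integral of sqrt(6)*t**(5/2)/2 enters the sum
piece [2/3, 8/3): integrate t**2*(sqrt(6)*sqrt(t) + 1) against the kernel
for t in [8/3, ∞): the term is ∫ t**2*exp(-sqrt(6)*sqrt(t))·t^(s-1)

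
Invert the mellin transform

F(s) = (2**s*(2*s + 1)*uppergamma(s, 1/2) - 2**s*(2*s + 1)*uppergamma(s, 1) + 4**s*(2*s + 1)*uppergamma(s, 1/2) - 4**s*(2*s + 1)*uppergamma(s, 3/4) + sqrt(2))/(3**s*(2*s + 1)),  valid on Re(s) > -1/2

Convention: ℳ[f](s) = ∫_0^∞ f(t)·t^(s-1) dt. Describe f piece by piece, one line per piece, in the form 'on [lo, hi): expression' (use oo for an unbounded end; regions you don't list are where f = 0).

on [0, 1/3): sqrt(6)*sqrt(t)/2
on [1/3, 2/3): exp(-3*t/2)
on [2/3, 1): exp(-3*t/4)

remove the common scale on t first: sqrt(t) on [0, 1/2); exp(-t) on [1/2, 1); exp(-t/2) on [1, 3/2)
treat the 3 regions marked off by 1/3, 2/3 separately and sum
segment 0 to 1/3 holds sqrt(6)*sqrt(t)/2; add its integral
for t in [1/3, 2/3): the term is ∫ exp(-3*t/2)·t^(s-1)
piece [2/3, 1): integrate exp(-3*t/4) against the kernel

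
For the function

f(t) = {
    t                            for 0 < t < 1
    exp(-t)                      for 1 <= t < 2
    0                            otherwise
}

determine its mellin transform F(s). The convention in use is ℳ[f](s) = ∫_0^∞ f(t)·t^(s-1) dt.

((s + 1)*uppergamma(s, 1) - (s + 1)*uppergamma(s, 2) + 1)/(s + 1)
  Re(s) > -1

decompose at 1; ℳ[f](s) sums the 2 pieces' integrals
∫ over [0, 1) of t·t^(s-1) joins the sum
over [1, 2), the kernel integral of exp(-t) enters the sum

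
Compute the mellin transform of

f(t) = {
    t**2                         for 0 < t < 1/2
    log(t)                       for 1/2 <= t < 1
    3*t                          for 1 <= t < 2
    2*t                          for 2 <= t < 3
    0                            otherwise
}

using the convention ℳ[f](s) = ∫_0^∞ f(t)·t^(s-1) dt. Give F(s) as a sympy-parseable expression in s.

remove the shared t-power first: t on [0, 1/2); log(t)/t on [1/2, 1); 3 on [1, 2); …
breakpoints 1/2, 1, 2: one integral from each of the 4 segments
the [0, 1/2) slice contributes ∫ t**2·t^(s-1) dt
for t in [1/2, 1): the term is ∫ log(t)·t^(s-1)
over [1, 2), the kernel integral of 3*t enters the sum
[2, 3) adds the kernel integral of 2*t

(8*2**(2*s)*s**3 + 16*2**(2*s)*s**2 - 12*2**s*s**3 - 28*2**s*s**2 - 12*2**s*s - 8*2**s + 24*6**s*s**3 + 48*6**s*s**2 + s**3 + 4*s**3*log(2) + 5*s**2 + 12*s**2*log(2) + 8*s*log(2) + 12*s + 8)/(4*2**s*s**2*(s**2 + 3*s + 2))
  Re(s) > -2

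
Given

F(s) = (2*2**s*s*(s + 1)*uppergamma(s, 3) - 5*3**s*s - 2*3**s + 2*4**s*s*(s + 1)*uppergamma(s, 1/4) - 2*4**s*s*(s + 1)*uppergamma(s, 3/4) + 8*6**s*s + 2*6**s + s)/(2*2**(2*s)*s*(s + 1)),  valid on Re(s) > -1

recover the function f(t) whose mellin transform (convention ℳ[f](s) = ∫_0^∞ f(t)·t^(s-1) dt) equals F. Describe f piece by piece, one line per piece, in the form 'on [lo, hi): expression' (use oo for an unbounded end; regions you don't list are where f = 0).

on [0, 1/4): 2*t
on [1/4, 3/4): exp(-t)
on [3/4, 3/2): 2*t + 1
on [3/2, oo): exp(-2*t)

strip the common scale on t: t on [0, 1/2); exp(-t/2) on [1/2, 3/2); t + 1 on [3/2, 3); …
summing 4 kernel integrals split by 1/4, 3/4, 3/2 yields ℳ[f](s)
∫ 2*t·t^(s-1) over [0, 1/4)
segment 1/4 to 3/4 holds exp(-t); add its integral
[3/4, 3/2) adds the kernel integral of (2*t + 1)
over [3/2, ∞), the kernel integral of exp(-2*t) enters the sum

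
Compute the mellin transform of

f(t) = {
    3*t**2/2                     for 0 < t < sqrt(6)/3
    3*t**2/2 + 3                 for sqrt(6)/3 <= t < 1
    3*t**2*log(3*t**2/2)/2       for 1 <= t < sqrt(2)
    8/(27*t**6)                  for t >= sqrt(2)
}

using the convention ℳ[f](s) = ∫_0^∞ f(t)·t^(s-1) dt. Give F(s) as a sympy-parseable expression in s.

(-81*2**(s/2)*s*(s/2 - 3)*(s**2/4 + s + 1) - 162*2**(s/2)*(s/2 - 3)*(s**2/4 + s + 1) - 81*3**(s/2)*s**2*(s/2 - 3)*(s/2 + 1)*log(3)/4 + 81*3**(s/2)*s**2*(s/2 - 3)*(s/2 + 1)*log(2)/4 - 81*3**(s/2)*s*(s/2 - 3)*(s/2 + 1)*log(3)/2 + 81*3**(s/2)*s*(s/2 - 3)*(s/2 + 1)*log(2)/2 + 81*3**(s/2)*s*(s/2 - 3)*(s/2 + 1)/2 + 243*3**(s/2)*s*(s/2 - 3)*(s**2/4 + s + 1)/2 + 162*3**(s/2)*(s/2 - 3)*(s**2/4 + s + 1) + 81*6**(s/2)*s**2*(s/2 - 3)*(s/2 + 1)*log(3)/2 - 81*6**(s/2)*s*(s/2 - 3)*(s/2 + 1) + 81*6**(s/2)*s*(s/2 - 3)*(s/2 + 1)*log(3) - 6**(s/2)*s*(s/2 + 1)*(s**2/4 + s + 1))/(54*3**(s/2)*s*(s/2 - 3)*(s/2 + 1)*(s**2/4 + s + 1))
  -2 < Re(s) < 6

undo the power substitution: 3*t/2 on [0, 2/3); 3*t/2 + 3 on [2/3, 1); 3*t*log(3*t/2)/2 on [1, 2); …
undo the common scale on t: t on [0, 1); t + 3 on [1, 3/2); t*log(t) on [3/2, 3); …
the 4 pieces separated at sqrt(6)/3, 1, sqrt(2) each add one integral
piece [0, sqrt(6)/3): integrate 3*t**2/2 against the kernel
the [sqrt(6)/3, 1) slice contributes ∫ (3*t**2/2 + 3)·t^(s-1) dt
on [1, sqrt(2)) integrate f = 3*t**2*log(3*t**2/2)/2 against the kernel
for t in [sqrt(2), ∞): the term is ∫ 8/(27*t**6)·t^(s-1)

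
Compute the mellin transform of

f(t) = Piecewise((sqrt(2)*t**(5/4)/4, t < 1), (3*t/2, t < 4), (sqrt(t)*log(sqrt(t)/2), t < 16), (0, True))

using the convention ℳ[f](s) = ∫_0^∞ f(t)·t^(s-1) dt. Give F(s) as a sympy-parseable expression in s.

(16*2**(4*s)*(s + 1)*(2*s + 1)*(4*s + 5)*log(2) - 16*2**(4*s)*(s + 1)*(4*s + 5) + 8*2**(2*s)*(s + 1)*(4*s + 5) + 12*2**(2*s)*(2*s + 1)**2*(4*s + 5) + 2*sqrt(2)*(s + 1)*(2*s + 1)**2 - 3*(2*s + 1)**2*(4*s + 5))/(2*(s + 1)*(2*s + 1)**2*(4*s + 5))
  Re(s) > -5/4

the power substitution comes off first: sqrt(2)*t**(5/2)/4 on [0, 1); 3*t**2/2 on [1, 2); t*log(t/2) on [2, 4)
back out the shared t-power: sqrt(2)*t**(3/2)/4 on [0, 1); 3*t/2 on [1, 2); log(t/2) on [2, 4)
strip the common scale on t: t**(3/2) on [0, 1/2); 3*t on [1/2, 1); log(t) on [1, 2)
cuts at 1, 4: linearity sums the 3 kernel integrals
∫ sqrt(2)*t**(5/4)/4·t^(s-1) over [0, 1)
on [1, 4): add ∫ 3*t/2·t^(s-1) dt
on [4, 16) integrate f = sqrt(t)*log(sqrt(t)/2) against the kernel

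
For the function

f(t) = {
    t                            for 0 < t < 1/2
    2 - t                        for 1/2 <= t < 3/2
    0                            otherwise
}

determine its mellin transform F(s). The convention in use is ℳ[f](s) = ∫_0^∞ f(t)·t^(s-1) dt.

f breaks at 1/2 into 2 integrals to sum
on [0, 1/2): add ∫ t·t^(s-1) dt
on [1/2, 3/2): add ∫ (2 - t)·t^(s-1) dt

(3**s*s + 4*3**s - 2*s - 4)/(2*2**s*s*(s + 1))
  Re(s) > -1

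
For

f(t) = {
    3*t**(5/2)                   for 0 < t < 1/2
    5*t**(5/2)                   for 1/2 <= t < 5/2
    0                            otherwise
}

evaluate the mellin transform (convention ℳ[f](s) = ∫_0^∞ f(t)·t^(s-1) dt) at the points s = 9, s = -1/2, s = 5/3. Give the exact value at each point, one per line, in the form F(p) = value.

F(9) = -sqrt(2)/23552 + 244140625*sqrt(10)/47104
F(-1/2) = 123/8
F(5/3) = 3*2**(5/6)*(-2 + 3125*5**(1/6))/400

decompose at 1/2; ℳ[f](s) sums the 2 pieces' integrals
segment 0 to 1/2 holds 3*t**(5/2); add its integral
the [1/2, 5/2) slice contributes ∫ 5*t**(5/2)·t^(s-1) dt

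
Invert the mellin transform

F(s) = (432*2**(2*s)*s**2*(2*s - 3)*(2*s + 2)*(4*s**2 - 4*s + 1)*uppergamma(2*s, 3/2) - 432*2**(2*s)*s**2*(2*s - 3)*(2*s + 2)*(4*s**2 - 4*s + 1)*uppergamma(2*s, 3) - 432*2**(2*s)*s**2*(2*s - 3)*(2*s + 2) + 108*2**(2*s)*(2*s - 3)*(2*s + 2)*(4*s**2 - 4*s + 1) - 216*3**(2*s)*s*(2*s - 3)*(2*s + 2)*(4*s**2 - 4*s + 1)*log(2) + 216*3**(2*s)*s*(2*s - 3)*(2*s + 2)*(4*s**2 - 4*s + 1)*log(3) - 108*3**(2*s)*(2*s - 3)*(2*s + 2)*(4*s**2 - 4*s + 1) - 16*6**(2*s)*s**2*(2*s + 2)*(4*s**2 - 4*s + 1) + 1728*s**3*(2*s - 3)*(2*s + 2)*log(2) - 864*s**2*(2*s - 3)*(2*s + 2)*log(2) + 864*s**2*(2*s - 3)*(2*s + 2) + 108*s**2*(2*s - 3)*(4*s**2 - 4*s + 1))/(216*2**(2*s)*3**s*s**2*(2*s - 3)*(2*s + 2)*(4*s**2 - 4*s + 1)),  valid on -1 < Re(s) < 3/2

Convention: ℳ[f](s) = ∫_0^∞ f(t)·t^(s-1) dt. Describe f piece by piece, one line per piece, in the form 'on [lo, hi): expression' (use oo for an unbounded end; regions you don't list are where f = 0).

on [0, 1/12): 3*t
on [1/12, 1/3): sqrt(3)*log(sqrt(3)*sqrt(t))/(3*sqrt(t))
on [1/3, 3/4): log(sqrt(3)*sqrt(t))
on [3/4, 3): exp(-sqrt(3)*sqrt(t))
on [3, oo): sqrt(3)/(9*t**(3/2))

the common scale on t comes off first: t on [0, 1/4); log(sqrt(t))/sqrt(t) on [1/4, 1); log(sqrt(t)) on [1, 9/4); …
invert the power substitution to get t**2 on [0, 1/2); log(t)/t on [1/2, 1); log(t) on [1, 3/2); …
slice at 1/12, 1/3, 3/4, 3, transform all 5 pieces, and sum them
∫ 3*t·t^(s-1) over [0, 1/12)
for t in [1/12, 1/3): the term is ∫ sqrt(3)*log(sqrt(3)*sqrt(t))/(3*sqrt(t))·t^(s-1)
[1/3, 3/4) adds the kernel integral of log(sqrt(3)*sqrt(t))
between 3/4 and 3 the integrand is exp(-sqrt(3)*sqrt(t))·t^(s-1)
∫ over [3, ∞) of sqrt(3)/(9*t**(3/2))·t^(s-1) joins the sum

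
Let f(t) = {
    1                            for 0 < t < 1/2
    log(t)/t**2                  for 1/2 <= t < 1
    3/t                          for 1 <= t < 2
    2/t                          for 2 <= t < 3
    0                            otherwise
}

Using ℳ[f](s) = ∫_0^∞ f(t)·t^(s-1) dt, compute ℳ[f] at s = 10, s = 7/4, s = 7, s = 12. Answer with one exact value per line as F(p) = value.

the shared t-power comes off first: t on [0, 1/2); log(t)/t on [1/2, 1); 3 on [1, 2); …
breakpoints 1/2, 1, 2: one integral from each of the 4 segments
segment [0, 1/2) carries 1; integrate it
on [1/2, 1) integrate f = log(t)/t**2 against the kernel
over [1, 2), the kernel integral of 3/t enters the sum
on [2, 3): add ∫ 2/t·t^(s-1) dt

F(10) = log(2)/2048 + 3266548597/737280
F(7/4) = 2**(1/4)*(-210*2**(3/4) - 84*log(2) + 28*sqrt(2) + 28*6**(3/4) + 339)/21
F(7) = log(2)/160 + 17010271/67200
F(12) = log(2)/10240 + 437869228439/13516800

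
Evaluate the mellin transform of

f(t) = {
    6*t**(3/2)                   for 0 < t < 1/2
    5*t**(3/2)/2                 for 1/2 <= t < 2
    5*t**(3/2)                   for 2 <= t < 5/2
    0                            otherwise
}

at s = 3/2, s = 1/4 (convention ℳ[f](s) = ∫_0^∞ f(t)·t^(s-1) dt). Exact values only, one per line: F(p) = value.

f breaks at 1/2, 2 into 3 integrals to sum
on [0, 1/2): add ∫ 6*t**(3/2)·t^(s-1) dt
the [1/2, 2) slice contributes ∫ 5*t**(3/2)/2·t^(s-1) dt
the [2, 5/2) slice contributes ∫ 5*t**(3/2)·t^(s-1) dt

F(3/2) = 937/48
F(1/4) = 2**(1/4)*(-40*sqrt(2) + 7 + 50*5**(3/4))/14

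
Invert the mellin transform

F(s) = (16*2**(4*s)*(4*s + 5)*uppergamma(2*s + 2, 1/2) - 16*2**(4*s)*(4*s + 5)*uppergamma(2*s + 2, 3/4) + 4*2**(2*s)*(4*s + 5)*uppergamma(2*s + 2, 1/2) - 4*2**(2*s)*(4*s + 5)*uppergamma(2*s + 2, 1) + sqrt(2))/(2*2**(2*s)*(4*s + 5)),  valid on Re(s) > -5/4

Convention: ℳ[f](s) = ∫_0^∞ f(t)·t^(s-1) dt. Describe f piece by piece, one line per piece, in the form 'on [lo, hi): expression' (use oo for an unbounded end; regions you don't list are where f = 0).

invert the shared t-power to get t**(3/4) on [0, 1/4); sqrt(t)*exp(-sqrt(t)) on [1/4, 1); sqrt(t)*exp(-sqrt(t)/2) on [1, 9/4)
invert the shared t-power to get t**(1/4) on [0, 1/4); exp(-sqrt(t)) on [1/4, 1); exp(-sqrt(t)/2) on [1, 9/4)
peel off the power substitution: sqrt(t) on [0, 1/2); exp(-t) on [1/2, 1); exp(-t/2) on [1, 3/2)
slice at 1/4, 1, transform all 3 pieces, and sum them
between 0 and 1/4 the integrand is t**(5/4)·t^(s-1)
∫ over [1/4, 1) of t*exp(-sqrt(t))·t^(s-1) joins the sum
between 1 and 9/4 the integrand is t*exp(-sqrt(t)/2)·t^(s-1)

on [0, 1/4): t**(5/4)
on [1/4, 1): t*exp(-sqrt(t))
on [1, 9/4): t*exp(-sqrt(t)/2)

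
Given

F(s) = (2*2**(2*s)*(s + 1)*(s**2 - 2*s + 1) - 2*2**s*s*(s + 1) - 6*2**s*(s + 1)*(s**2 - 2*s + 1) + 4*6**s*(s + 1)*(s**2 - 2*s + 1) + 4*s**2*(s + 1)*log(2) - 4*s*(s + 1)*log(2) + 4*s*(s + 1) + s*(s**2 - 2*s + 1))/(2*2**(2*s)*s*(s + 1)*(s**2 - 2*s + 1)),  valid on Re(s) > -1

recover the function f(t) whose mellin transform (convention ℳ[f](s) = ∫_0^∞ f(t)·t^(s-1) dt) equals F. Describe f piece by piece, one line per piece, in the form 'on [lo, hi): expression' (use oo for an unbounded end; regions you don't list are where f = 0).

invert the common scale on t to get t on [0, 1/2); log(t)/t on [1/2, 1); 3 on [1, 2); …
f breaks at 1/4, 1/2, 1 into 4 integrals to sum
∫ over [0, 1/4) of 2*t·t^(s-1) joins the sum
on [1/4, 1/2): add ∫ log(2*t)/(2*t)·t^(s-1) dt
on [1/2, 1) integrate f = 3 against the kernel
[1, 3/2) adds the kernel integral of 2

on [0, 1/4): 2*t
on [1/4, 1/2): log(2*t)/(2*t)
on [1/2, 1): 3
on [1, 3/2): 2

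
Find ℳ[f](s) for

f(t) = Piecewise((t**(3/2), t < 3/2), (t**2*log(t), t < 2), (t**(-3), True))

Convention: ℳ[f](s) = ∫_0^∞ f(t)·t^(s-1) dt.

the shared t-power comes off first: sqrt(t) on [0, 3/2); t*log(t) on [3/2, 2); t**(-4) on [2, ∞)
slice at 3/2, 2, transform all 3 pieces, and sum them
for t in [0, 3/2): the term is ∫ t**(3/2)·t^(s-1)
between 3/2 and 2 the integrand is t**2*log(t)·t^(s-1)
piece [2, ∞): integrate t**(-3) against the kernel

(-32*2**(2*s)*(s - 3)*(2*s + 3) + 3**s*(s - 3)*(s + 1)*(2*s + 3)*(-18*log(3) + 18*log(2)) + 3**s*(s - 3)*(2*s + 3)*(-18*log(3) + 18*log(2)) + 18*3**s*(s - 3)*(2*s + 3) + 12*3**s*sqrt(6)*(s - 3)*(2*s + (s + 1)**2 + 3) + 32*4**s*(s - 3)*(s + 1)*(2*s + 3)*log(2) + 32*4**s*(s - 3)*(2*s + 3)*log(2) - 4**s*(2*s + 3)*(2*s + (s + 1)**2 + 3))/(8*2**s*(s - 3)*(2*s + 3)*(2*s + (s + 1)**2 + 3))
  -3/2 < Re(s) < 3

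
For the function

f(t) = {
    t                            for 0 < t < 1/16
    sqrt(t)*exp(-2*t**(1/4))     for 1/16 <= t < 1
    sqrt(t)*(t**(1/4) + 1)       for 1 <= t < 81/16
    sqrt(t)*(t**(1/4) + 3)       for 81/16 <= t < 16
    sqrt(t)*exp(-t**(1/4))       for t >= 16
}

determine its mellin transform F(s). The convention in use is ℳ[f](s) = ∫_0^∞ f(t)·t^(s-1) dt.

peel off the shared t-power: sqrt(t) on [0, 1/16); exp(-2*t**(1/4)) on [1/16, 1); t**(1/4) + 1 on [1, 81/16); …
invert the power substitution to get t on [0, 1/4); exp(-2*sqrt(t)) on [1/4, 1); sqrt(t) + 1 on [1, 9/4); …
remove the power substitution first: t**2 on [0, 1/2); exp(-2*t) on [1/2, 1); t + 1 on [1, 3/2); …
treat the 5 regions marked off by 1/16, 1, 81/16, 16 separately and sum
∫ t·t^(s-1) over [0, 1/16)
for t in [1/16, 1): the term is ∫ sqrt(t)*exp(-2*t**(1/4))·t^(s-1)
for t in [1, 81/16): the term is ∫ sqrt(t)*(t**(1/4) + 1)·t^(s-1)
∫ over [81/16, 16) of sqrt(t)*(t**(1/4) + 3)·t^(s-1) joins the sum
the [16, ∞) slice contributes ∫ sqrt(t)*exp(-t**(1/4))·t^(s-1) dt

(1280*2**(8*s)*(s + 1)*(2*s + 1) + 384*2**(8*s)*(s + 1) + 64*2**(4*s)*(s + 1)*(2*s + 1)*(4*s + 3)*uppergamma(4*s + 2, 2) - 128*2**(4*s)*(s + 1)*(2*s + 1) - 32*2**(4*s)*(s + 1) - 288*3**(4*s)*(s + 1)*(2*s + 1) - 144*3**(4*s)*(s + 1) + 16*(s + 1)*(2*s + 1)*(4*s + 3)*uppergamma(4*s + 2, 1) - 16*(s + 1)*(2*s + 1)*(4*s + 3)*uppergamma(4*s + 2, 2) + (2*s + 1)*(4*s + 3))/(16*2**(4*s)*(s + 1)*(2*s + 1)*(4*s + 3))
  Re(s) > -1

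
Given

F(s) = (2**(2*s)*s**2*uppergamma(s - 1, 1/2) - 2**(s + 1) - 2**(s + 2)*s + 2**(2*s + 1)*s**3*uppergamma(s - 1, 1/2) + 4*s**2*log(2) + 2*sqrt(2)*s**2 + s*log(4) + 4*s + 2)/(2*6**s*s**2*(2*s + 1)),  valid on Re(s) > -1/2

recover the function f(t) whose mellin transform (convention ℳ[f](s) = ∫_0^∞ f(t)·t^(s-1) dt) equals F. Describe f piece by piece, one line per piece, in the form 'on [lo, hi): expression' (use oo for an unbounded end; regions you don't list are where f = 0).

on [0, 1/6): sqrt(3)*sqrt(t)
on [1/6, 1/3): log(3*t)
on [1/3, oo): exp(-3*t/2)/(3*t)

remove the common scale on t first: sqrt(t) on [0, 1/2); log(t) on [1/2, 1); exp(-t/2)/t on [1, ∞)
the shared t-power comes off first: t**(3/2) on [0, 1/2); t*log(t) on [1/2, 1); exp(-t/2) on [1, ∞)
integrate the 3 segments split at 1/6, 1/3, then add the results
on [0, 1/6) integrate f = sqrt(3)*sqrt(t) against the kernel
the [1/6, 1/3) slice contributes ∫ log(3*t)·t^(s-1) dt
∫ over [1/3, ∞) of exp(-3*t/2)/(3*t)·t^(s-1) joins the sum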